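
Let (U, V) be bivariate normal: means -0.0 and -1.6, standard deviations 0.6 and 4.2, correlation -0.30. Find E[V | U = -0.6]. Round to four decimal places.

-0.3400

The regression of V on U has slope ρ·σ_V/σ_U and passes through (μ_U, μ_V).
E[V | U=-0.6] = -1.6 + (-0.30)·(4.2/0.6)·(-0.6 − (-0.0)) = -1.6 + (-2.1)·(-0.6) = -0.3400.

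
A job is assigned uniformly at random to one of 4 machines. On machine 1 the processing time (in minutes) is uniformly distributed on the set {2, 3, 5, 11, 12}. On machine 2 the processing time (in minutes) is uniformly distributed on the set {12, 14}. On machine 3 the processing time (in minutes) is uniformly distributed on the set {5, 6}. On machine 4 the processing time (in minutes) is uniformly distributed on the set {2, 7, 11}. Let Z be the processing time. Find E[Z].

953/120

E[Z | machine 1] = (2+3+5+11+12)/5 = 33/5.
E[Z | machine 2] = (12+14)/2 = 13.
E[Z | machine 3] = (5+6)/2 = 11/2.
E[Z | machine 4] = (2+7+11)/3 = 20/3.
By the law of total expectation,
E[Z] = (1/4)·(33/5) + (1/4)·(13) + (1/4)·(11/2) + (1/4)·(20/3) = 953/120.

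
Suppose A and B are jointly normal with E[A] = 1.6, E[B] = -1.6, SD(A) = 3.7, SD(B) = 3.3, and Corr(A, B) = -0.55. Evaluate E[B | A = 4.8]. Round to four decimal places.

-3.1697

For a bivariate normal, E[B | A=x] = μ_B + ρ·(σ_B/σ_A)·(x − μ_A).
E[B | A=4.8] = -1.6 + (-0.55)·(3.3/3.7)·(4.8 − (1.6)) = -1.6 + (-0.49054)·(3.2) = -3.1697.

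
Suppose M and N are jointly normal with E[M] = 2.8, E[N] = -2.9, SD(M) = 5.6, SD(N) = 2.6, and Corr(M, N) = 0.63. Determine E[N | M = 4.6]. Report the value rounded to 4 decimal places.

-2.3735

The regression of N on M has slope ρ·σ_N/σ_M and passes through (μ_M, μ_N).
E[N | M=4.6] = -2.9 + (0.63)·(2.6/5.6)·(4.6 − (2.8)) = -2.9 + (0.2925)·(1.8) = -2.3735.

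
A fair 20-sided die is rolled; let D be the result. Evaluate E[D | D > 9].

15

Given D > 9, D is equally likely to be any of {10, 11, 12, 13, 14, 15, 16, 17, 18, 19, 20}.
E[D | D > 9] = (10 + 11 + 12 + 13 + 14 + 15 + 16 + 17 + 18 + 19 + 20) / 11 = 15.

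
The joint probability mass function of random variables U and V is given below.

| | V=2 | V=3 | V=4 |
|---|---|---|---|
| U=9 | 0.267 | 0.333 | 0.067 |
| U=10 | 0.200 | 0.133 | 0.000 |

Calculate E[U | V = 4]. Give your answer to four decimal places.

P(V = 4) = 0.067.
Σ U·P over the event = 9·(0.067) = 0.603.
E[U | V = 4] = (0.603) / (0.067) = 9.0000.

9.0000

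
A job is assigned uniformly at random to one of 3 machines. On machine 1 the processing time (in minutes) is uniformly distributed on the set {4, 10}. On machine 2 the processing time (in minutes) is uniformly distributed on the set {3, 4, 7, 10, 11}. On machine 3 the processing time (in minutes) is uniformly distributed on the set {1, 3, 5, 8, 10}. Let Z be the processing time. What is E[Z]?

E[Z | machine 1] = (4+10)/2 = 7.
E[Z | machine 2] = (3+4+7+10+11)/5 = 7.
E[Z | machine 3] = (1+3+5+8+10)/5 = 27/5.
E[Z] = (1/3)·(7) + (1/3)·(7) + (1/3)·(27/5) = 97/15.

97/15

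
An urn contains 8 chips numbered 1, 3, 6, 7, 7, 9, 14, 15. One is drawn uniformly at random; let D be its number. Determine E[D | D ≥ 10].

P(D ≥ 10) = 1/4.
Σ over the event: 14·1/8 + 15·1/8 = 29/8.
E[D | D ≥ 10] = (29/8) / (1/4) = 29/2.

29/2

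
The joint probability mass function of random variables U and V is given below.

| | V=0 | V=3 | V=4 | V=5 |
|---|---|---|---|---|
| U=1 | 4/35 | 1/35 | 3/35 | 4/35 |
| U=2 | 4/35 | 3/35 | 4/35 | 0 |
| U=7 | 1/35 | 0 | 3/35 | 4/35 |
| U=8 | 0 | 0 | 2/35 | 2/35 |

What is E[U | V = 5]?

P(V = 5) = 2/7.
Summing U·P(U=x,V=y) over the conditioning event gives 48/35.
E[U | V = 5] = (48/35) / (2/7) = 24/5.

24/5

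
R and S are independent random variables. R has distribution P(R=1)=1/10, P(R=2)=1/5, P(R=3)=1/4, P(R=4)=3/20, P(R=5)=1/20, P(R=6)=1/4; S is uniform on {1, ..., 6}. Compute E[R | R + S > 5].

P(R + S > 5) = 29/40.
Summing R·P(x,y) over outcomes with R + S > 5 gives 179/60.
E[R | R + S > 5] = (179/60) / (29/40) = 358/87.

358/87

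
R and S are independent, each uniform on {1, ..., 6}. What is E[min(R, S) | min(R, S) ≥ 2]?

16/5

P(min(R, S) ≥ 2) = 25/36.
Summing min(R,S)·P(x,y) over outcomes with min(R, S) ≥ 2 gives 20/9.
E[min(R, S) | min(R, S) ≥ 2] = (20/9) / (25/36) = 16/5.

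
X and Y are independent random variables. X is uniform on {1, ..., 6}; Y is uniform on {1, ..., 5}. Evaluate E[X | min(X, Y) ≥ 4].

P(min(X, Y) ≥ 4) = 1/5.
Summing X·P(x,y) over outcomes with min(X, Y) ≥ 4 gives 1.
E[X | min(X, Y) ≥ 4] = (1) / (1/5) = 5.

5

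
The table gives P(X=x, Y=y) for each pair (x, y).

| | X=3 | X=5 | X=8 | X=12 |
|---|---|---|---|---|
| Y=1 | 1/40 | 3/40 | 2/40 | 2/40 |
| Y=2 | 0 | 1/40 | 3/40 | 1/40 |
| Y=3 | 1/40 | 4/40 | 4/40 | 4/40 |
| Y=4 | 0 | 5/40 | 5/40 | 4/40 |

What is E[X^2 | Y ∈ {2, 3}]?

P(Y ∈ {2, 3}) = 9/20.
Σ X^2·P over the event = 9·(1/40) + 25·(1/40) + 25·(4/40) + 64·(3/40) + 64·(4/40) + 144·(1/40) + 144·(4/40) = 651/20.
E[X^2 | Y ∈ {2, 3}] = (651/20) / (9/20) = 217/3.

217/3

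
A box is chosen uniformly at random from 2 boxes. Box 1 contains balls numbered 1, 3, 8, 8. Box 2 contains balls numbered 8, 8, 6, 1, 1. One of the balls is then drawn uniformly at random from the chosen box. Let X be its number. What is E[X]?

49/10

E[X | box 1] = (1+3+8+8)/4 = 5.
E[X | box 2] = (8+8+6+1+1)/5 = 24/5.
By the law of total expectation,
E[X] = (1/2)·(5) + (1/2)·(24/5) = 49/10.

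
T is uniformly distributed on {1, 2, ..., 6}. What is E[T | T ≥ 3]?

9/2

Given T ≥ 3, T is equally likely to be any of {3, 4, 5, 6}.
E[T | T ≥ 3] = (3 + 4 + 5 + 6) / 4 = 9/2.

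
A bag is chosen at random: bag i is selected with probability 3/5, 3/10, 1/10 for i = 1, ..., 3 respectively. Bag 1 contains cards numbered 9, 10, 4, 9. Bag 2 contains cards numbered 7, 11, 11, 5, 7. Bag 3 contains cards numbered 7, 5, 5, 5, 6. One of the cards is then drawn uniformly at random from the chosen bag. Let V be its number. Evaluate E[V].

E[V | bag 1] = (9+10+4+9)/4 = 8.
E[V | bag 2] = (7+11+11+5+7)/5 = 41/5.
E[V | bag 3] = (7+5+5+5+6)/5 = 28/5.
E[V] = (3/5)·(8) + (3/10)·(41/5) + (1/10)·(28/5) = 391/50.

391/50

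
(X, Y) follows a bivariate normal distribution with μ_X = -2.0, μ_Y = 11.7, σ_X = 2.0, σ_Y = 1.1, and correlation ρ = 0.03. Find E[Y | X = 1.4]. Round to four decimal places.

E[Y | X=x] = μ_Y + ρ(σ_Y/σ_X)(x − μ_X) for jointly normal variables.
E[Y | X=1.4] = 11.7 + (0.03)·(1.1/2.0)·(1.4 − (-2.0)) = 11.7 + (0.0165)·(3.4) = 11.7561.

11.7561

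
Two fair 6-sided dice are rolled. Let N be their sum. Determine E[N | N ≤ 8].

P(N ≤ 8) = 13/18.
Σ over the event: 2·1/36 + 3·1/18 + 4·1/12 + 5·1/9 + 6·5/36 + 7·1/6 + 8·5/36 = 38/9.
E[N | N ≤ 8] = (38/9) / (13/18) = 76/13.

76/13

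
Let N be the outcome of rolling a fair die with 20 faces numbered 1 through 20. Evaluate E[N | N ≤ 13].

7

P(N ≤ 13) = 13/20.
E[N | N ≤ 13] = (91/20) / (13/20) = 7.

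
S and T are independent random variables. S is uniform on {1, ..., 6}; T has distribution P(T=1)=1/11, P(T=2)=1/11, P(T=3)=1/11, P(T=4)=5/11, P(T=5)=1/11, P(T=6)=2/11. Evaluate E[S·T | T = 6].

P(T = 6) = 2/11.
Summing ST·P(x,y) over outcomes with T = 6 gives 42/11.
E[S·T | T = 6] = (42/11) / (2/11) = 21.

21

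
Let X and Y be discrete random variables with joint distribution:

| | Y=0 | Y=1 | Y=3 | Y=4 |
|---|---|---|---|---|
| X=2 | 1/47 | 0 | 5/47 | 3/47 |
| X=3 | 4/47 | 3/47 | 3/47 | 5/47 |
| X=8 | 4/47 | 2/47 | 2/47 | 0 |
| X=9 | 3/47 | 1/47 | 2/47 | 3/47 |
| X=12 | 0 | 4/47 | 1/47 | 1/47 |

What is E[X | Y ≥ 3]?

P(Y ≥ 3) = 25/47.
Summing X·P(X=x,Y=y) over the conditioning event gives 125/47.
E[X | Y ≥ 3] = (125/47) / (25/47) = 5.

5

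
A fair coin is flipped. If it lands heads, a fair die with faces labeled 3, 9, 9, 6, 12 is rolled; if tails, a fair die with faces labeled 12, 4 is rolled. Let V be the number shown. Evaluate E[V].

79/10

E[V | heads] = (3+9+9+6+12)/5 = 39/5.
E[V | tails] = (12+4)/2 = 8.
By the law of total expectation,
E[V] = (1/2)·(39/5) + (1/2)·(8) = 79/10.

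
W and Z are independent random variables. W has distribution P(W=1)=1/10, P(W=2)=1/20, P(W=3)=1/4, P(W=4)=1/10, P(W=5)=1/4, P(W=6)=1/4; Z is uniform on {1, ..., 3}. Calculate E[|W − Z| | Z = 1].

P(Z = 1) = 1/3.
Summing |W−Z|·P(x,y) over outcomes with Z = 1 gives 31/30.
E[|W − Z| | Z = 1] = (31/30) / (1/3) = 31/10.

31/10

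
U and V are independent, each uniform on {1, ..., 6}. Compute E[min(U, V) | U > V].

7/3

P(U > V) = 5/12.
Summing min(U,V)·P(x,y) over outcomes with U > V gives 35/36.
E[min(U, V) | U > V] = (35/36) / (5/12) = 7/3.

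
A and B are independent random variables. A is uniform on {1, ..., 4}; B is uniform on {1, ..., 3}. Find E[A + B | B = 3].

11/2

Outcomes with B = 3: (1,3), (2,3), (3,3), (4,3), each with probability 1/12.
E[A + B | B = 3] = (4 + 5 + 6 + 7) / 4 = 11/2.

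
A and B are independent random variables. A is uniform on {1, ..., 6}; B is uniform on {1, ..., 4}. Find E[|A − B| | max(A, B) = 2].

Outcomes with max(A, B) = 2: (1,2), (2,1), (2,2), each with probability 1/24.
E[|A − B| | max(A, B) = 2] = (1 + 1 + 0) / 3 = 2/3.

2/3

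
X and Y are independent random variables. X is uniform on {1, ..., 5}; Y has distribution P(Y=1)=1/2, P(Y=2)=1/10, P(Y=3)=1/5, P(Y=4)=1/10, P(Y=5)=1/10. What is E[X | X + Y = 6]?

P(X + Y = 6) = 1/5.
Summing X·P(x,y) over outcomes with X + Y = 6 gives 19/25.
E[X | X + Y = 6] = (19/25) / (1/5) = 19/5.

19/5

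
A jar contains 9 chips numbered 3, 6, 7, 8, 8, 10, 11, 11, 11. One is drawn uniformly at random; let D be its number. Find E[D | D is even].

P(D is even) = 4/9.
Σ over the event: 6·1/9 + 8·2/9 + 10·1/9 = 32/9.
E[D | D is even] = (32/9) / (4/9) = 8.

8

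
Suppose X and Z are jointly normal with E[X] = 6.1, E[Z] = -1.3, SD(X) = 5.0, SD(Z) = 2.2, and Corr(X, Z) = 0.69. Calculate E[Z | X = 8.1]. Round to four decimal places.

-0.6928

The regression of Z on X has slope ρ·σ_Z/σ_X and passes through (μ_X, μ_Z).
E[Z | X=8.1] = -1.3 + (0.69)·(2.2/5.0)·(8.1 − (6.1)) = -1.3 + (0.3036)·(2) = -0.6928.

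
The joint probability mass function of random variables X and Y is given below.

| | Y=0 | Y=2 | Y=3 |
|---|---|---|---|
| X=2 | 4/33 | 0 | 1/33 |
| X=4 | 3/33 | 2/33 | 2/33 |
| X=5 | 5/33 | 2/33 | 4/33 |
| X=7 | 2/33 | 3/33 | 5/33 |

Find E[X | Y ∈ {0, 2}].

P(Y ∈ {0, 2}) = 7/11.
Σ X·P over the event = 2·(4/33) + 4·(3/33) + 4·(2/33) + 5·(5/33) + 5·(2/33) + 7·(2/33) + 7·(3/33) = 98/33.
E[X | Y ∈ {0, 2}] = (98/33) / (7/11) = 14/3.

14/3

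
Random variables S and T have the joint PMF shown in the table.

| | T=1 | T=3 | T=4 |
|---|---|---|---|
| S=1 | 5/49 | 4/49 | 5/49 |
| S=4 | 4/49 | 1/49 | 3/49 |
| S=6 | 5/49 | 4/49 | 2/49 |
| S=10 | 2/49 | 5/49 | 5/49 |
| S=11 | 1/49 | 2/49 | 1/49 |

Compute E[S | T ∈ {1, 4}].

P(T ∈ {1, 4}) = 33/49.
Summing S·P(S=x,T=y) over the conditioning event gives 172/49.
E[S | T ∈ {1, 4}] = (172/49) / (33/49) = 172/33.

172/33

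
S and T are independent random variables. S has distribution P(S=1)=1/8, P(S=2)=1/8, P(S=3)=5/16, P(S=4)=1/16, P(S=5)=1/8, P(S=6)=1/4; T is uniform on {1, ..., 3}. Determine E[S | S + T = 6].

29/8

P(S + T = 6) = 1/6.
Summing S·P(x,y) over outcomes with S + T = 6 gives 29/48.
E[S | S + T = 6] = (29/48) / (1/6) = 29/8.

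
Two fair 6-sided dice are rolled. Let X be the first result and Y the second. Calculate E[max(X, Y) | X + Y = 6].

21/5

Outcomes with X + Y = 6: (1,5), (2,4), (3,3), (4,2), (5,1), each with probability 1/36.
E[max(X, Y) | X + Y = 6] = (5 + 4 + 3 + 4 + 5) / 5 = 21/5.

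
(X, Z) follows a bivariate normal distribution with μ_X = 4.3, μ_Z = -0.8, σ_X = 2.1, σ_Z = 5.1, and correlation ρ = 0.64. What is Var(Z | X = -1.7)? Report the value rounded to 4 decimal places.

15.3563

The conditional variance in a bivariate normal is σ_Z²(1 − ρ²), independent of x.
Var(Z | X=-1.7) = (5.1)²·(1 − (0.64)²) = 26.01·0.5904 = 15.3563.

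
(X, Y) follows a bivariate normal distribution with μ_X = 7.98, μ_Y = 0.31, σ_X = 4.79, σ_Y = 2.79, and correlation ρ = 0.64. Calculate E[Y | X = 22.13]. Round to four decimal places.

For a bivariate normal, E[Y | X=x] = μ_Y + ρ·(σ_Y/σ_X)·(x − μ_X).
E[Y | X=22.13] = 0.31 + (0.64)·(2.79/4.79)·(22.13 − (7.98)) = 0.31 + (0.37278)·(14.15) = 5.5848.

5.5848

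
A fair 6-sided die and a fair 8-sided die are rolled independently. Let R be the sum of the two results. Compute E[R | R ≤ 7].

16/3

P(R ≤ 7) = 7/16.
Σ over the event: 2·1/48 + 3·1/24 + 4·1/16 + 5·1/12 + 6·5/48 + 7·1/8 = 7/3.
E[R | R ≤ 7] = (7/3) / (7/16) = 16/3.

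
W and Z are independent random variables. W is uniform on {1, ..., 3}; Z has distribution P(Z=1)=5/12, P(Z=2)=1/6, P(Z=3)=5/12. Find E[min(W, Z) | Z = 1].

P(Z = 1) = 5/12.
Summing min(W,Z)·P(x,y) over outcomes with Z = 1 gives 5/12.
E[min(W, Z) | Z = 1] = (5/12) / (5/12) = 1.

1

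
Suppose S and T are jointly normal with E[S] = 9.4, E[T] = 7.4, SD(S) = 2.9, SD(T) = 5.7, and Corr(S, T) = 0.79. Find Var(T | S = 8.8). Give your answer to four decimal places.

Var(T | S=x) = (1 − ρ²)·σ_T².
Var(T | S=8.8) = (5.7)²·(1 − (0.79)²) = 32.49·0.3759 = 12.2130.

12.2130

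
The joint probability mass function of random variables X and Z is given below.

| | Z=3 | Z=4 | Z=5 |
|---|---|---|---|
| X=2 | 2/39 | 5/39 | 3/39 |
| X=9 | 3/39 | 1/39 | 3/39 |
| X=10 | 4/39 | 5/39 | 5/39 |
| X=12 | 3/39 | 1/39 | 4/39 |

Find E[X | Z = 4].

P(Z = 4) = 4/13.
Σ X·P over the event = 2·(5/39) + 9·(1/39) + 10·(5/39) + 12·(1/39) = 27/13.
E[X | Z = 4] = (27/13) / (4/13) = 27/4.

27/4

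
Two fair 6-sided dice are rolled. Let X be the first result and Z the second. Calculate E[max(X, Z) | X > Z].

P(X > Z) = 5/12.
Summing max(X,Z)·P(x,y) over outcomes with X > Z gives 35/18.
E[max(X, Z) | X > Z] = (35/18) / (5/12) = 14/3.

14/3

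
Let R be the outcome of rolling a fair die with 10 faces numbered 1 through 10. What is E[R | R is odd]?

Given R is odd, R is equally likely to be any of {1, 3, 5, 7, 9}.
E[R | R is odd] = (1 + 3 + 5 + 7 + 9) / 5 = 5.

5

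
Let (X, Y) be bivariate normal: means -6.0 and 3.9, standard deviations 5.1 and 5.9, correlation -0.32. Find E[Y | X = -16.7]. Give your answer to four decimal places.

7.8611

E[Y | X=x] = μ_Y + ρ(σ_Y/σ_X)(x − μ_X) for jointly normal variables.
E[Y | X=-16.7] = 3.9 + (-0.32)·(5.9/5.1)·(-16.7 − (-6.0)) = 3.9 + (-0.3702)·(-10.7) = 7.8611.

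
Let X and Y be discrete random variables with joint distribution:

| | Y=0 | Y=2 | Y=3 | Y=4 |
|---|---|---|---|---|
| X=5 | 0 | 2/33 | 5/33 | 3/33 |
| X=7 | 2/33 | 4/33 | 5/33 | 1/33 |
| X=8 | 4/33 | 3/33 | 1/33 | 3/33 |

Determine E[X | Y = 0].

P(Y = 0) = 2/11.
Σ X·P over the event = 7·(2/33) + 8·(4/33) = 46/33.
E[X | Y = 0] = (46/33) / (2/11) = 23/3.

23/3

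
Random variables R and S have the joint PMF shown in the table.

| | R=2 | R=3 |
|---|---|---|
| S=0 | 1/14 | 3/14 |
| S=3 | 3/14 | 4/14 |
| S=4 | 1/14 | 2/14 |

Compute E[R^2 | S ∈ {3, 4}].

P(S ∈ {3, 4}) = 5/7.
Σ R^2·P over the event = 4·(3/14) + 4·(1/14) + 9·(4/14) + 9·(2/14) = 5.
E[R^2 | S ∈ {3, 4}] = (5) / (5/7) = 7.

7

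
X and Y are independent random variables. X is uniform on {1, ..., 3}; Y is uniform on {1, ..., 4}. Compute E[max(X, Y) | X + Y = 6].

Outcomes with X + Y = 6: (2,4), (3,3), each with probability 1/12.
E[max(X, Y) | X + Y = 6] = (4 + 3) / 2 = 7/2.

7/2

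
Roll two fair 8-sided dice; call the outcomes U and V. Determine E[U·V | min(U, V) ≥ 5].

P(min(U, V) ≥ 5) = 1/4.
Summing UV·P(x,y) over outcomes with min(U, V) ≥ 5 gives 169/16.
E[U·V | min(U, V) ≥ 5] = (169/16) / (1/4) = 169/4.

169/4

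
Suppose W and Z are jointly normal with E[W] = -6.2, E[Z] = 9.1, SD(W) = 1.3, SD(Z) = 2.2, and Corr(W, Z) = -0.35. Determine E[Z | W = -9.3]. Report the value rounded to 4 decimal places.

For a bivariate normal, E[Z | W=x] = μ_Z + ρ·(σ_Z/σ_W)·(x − μ_W).
E[Z | W=-9.3] = 9.1 + (-0.35)·(2.2/1.3)·(-9.3 − (-6.2)) = 9.1 + (-0.59231)·(-3.1) = 10.9362.

10.9362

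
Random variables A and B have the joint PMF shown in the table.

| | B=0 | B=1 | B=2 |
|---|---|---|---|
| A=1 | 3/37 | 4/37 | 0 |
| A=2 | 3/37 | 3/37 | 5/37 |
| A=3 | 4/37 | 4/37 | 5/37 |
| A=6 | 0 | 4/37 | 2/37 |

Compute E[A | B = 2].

P(B = 2) = 12/37.
Σ A·P over the event = 2·(5/37) + 3·(5/37) + 6·(2/37) = 1.
E[A | B = 2] = (1) / (12/37) = 37/12.

37/12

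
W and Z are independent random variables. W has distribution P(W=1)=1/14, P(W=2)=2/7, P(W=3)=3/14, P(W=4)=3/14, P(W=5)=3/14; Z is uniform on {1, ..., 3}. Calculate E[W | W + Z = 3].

P(W + Z = 3) = 5/42.
Summing W·P(x,y) over outcomes with W + Z = 3 gives 3/14.
E[W | W + Z = 3] = (3/14) / (5/42) = 9/5.

9/5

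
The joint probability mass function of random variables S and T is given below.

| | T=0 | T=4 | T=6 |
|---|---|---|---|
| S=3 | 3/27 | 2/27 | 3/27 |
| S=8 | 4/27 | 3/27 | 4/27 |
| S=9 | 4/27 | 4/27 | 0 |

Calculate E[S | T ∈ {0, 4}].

143/20

P(T ∈ {0, 4}) = 20/27.
Σ S·P over the event = 3·(3/27) + 3·(2/27) + 8·(4/27) + 8·(3/27) + 9·(4/27) + 9·(4/27) = 143/27.
E[S | T ∈ {0, 4}] = (143/27) / (20/27) = 143/20.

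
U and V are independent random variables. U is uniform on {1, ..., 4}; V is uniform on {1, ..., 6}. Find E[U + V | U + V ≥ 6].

P(U + V ≥ 6) = 7/12.
Summing (U+V)·P(x,y) over outcomes with U + V ≥ 6 gives 13/3.
E[U + V | U + V ≥ 6] = (13/3) / (7/12) = 52/7.

52/7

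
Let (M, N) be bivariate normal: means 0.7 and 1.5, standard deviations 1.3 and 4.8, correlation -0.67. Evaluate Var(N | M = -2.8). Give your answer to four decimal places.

12.6973

For a bivariate normal, Var(N | M=x) = σ_N²(1 − ρ²).
Var(N | M=-2.8) = (4.8)²·(1 − (-0.67)²) = 23.04·0.5511 = 12.6973.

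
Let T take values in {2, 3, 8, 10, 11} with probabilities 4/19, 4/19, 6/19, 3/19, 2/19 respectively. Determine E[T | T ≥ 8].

100/11

P(T ≥ 8) = 11/19.
Σ over the event: 8·6/19 + 10·3/19 + 11·2/19 = 100/19.
E[T | T ≥ 8] = (100/19) / (11/19) = 100/11.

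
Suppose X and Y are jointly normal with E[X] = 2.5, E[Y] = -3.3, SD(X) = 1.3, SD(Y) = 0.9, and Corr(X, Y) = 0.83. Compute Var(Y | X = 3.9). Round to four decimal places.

The conditional variance in a bivariate normal is σ_Y²(1 − ρ²), independent of x.
Var(Y | X=3.9) = (0.9)²·(1 − (0.83)²) = 0.81·0.3111 = 0.2520.

0.2520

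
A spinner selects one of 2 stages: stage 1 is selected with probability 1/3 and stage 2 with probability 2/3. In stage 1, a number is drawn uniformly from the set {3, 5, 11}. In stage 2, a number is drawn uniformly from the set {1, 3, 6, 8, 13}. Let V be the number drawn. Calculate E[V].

E[V | stage 1] = (3+5+11)/3 = 19/3.
E[V | stage 2] = (1+3+6+8+13)/5 = 31/5.
By the law of total expectation,
E[V] = (1/3)·(19/3) + (2/3)·(31/5) = 281/45.

281/45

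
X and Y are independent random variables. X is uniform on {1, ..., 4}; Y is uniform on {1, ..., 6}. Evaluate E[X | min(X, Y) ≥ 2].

P(min(X, Y) ≥ 2) = 5/8.
Summing X·P(x,y) over outcomes with min(X, Y) ≥ 2 gives 15/8.
E[X | min(X, Y) ≥ 2] = (15/8) / (5/8) = 3.

3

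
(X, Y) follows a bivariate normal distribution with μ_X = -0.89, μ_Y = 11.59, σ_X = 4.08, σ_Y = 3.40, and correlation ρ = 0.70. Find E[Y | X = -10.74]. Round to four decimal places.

E[Y | X=x] = μ_Y + ρ(σ_Y/σ_X)(x − μ_X) for jointly normal variables.
E[Y | X=-10.74] = 11.59 + (0.70)·(3.40/4.08)·(-10.74 − (-0.89)) = 11.59 + (0.58333)·(-9.85) = 5.8442.

5.8442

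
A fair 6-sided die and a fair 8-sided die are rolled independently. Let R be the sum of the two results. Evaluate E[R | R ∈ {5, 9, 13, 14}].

114/13

P(R ∈ {5, 9, 13, 14}) = 13/48.
Σ over the event: 5·1/12 + 9·1/8 + 13·1/24 + 14·1/48 = 19/8.
E[R | R ∈ {5, 9, 13, 14}] = (19/8) / (13/48) = 114/13.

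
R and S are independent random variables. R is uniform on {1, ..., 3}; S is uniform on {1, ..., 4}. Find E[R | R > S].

Outcomes with R > S: (2,1), (3,1), (3,2), each with probability 1/12.
E[R | R > S] = (2 + 3 + 3) / 3 = 8/3.

8/3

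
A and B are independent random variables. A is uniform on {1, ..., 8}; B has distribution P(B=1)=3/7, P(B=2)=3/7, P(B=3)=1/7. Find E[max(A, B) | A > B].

117/22

P(A > B) = 11/14.
Summing max(A,B)·P(x,y) over outcomes with A > B gives 117/28.
E[max(A, B) | A > B] = (117/28) / (11/14) = 117/22.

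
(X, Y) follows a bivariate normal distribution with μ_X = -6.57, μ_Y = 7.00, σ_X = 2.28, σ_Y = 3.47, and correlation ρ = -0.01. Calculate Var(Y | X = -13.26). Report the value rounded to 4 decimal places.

12.0397

The conditional variance in a bivariate normal is σ_Y²(1 − ρ²), independent of x.
Var(Y | X=-13.26) = (3.47)²·(1 − (-0.01)²) = 12.0409·0.9999 = 12.0397.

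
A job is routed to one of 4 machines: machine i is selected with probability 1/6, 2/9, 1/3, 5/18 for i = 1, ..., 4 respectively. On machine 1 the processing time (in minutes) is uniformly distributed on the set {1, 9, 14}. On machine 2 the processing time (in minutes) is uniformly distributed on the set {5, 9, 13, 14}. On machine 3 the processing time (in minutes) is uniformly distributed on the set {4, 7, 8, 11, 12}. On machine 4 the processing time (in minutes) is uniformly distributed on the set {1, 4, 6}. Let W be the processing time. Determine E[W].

1003/135

E[W | machine 1] = (1+9+14)/3 = 8.
E[W | machine 2] = (5+9+13+14)/4 = 41/4.
E[W | machine 3] = (4+7+8+11+12)/5 = 42/5.
E[W | machine 4] = (1+4+6)/3 = 11/3.
By the law of total expectation,
E[W] = (1/6)·(8) + (2/9)·(41/4) + (1/3)·(42/5) + (5/18)·(11/3) = 1003/135.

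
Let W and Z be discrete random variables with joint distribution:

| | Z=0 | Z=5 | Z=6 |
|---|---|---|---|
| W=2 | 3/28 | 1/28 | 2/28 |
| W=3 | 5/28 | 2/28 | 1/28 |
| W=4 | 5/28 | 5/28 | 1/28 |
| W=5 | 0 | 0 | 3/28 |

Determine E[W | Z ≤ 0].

P(Z ≤ 0) = 13/28.
Σ W·P over the event = 2·(3/28) + 3·(5/28) + 4·(5/28) = 41/28.
E[W | Z ≤ 0] = (41/28) / (13/28) = 41/13.

41/13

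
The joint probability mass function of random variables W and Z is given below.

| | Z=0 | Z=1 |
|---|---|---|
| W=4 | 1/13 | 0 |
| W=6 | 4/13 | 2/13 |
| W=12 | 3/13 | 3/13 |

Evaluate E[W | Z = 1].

P(Z = 1) = 5/13.
Summing W·P(W=x,Z=y) over the conditioning event gives 48/13.
E[W | Z = 1] = (48/13) / (5/13) = 48/5.

48/5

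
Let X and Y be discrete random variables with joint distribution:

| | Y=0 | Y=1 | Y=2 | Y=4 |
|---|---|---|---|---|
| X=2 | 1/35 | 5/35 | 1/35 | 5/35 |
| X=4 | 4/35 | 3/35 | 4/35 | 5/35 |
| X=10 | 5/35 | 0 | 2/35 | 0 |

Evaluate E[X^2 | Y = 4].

10

P(Y = 4) = 2/7.
Σ X^2·P over the event = 4·(5/35) + 16·(5/35) = 20/7.
E[X^2 | Y = 4] = (20/7) / (2/7) = 10.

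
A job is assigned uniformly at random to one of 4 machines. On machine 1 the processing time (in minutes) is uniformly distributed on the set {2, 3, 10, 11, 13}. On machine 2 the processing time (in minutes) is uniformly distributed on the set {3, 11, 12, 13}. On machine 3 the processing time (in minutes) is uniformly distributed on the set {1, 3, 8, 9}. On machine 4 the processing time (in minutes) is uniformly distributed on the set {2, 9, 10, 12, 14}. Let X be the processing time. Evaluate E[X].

161/20

E[X | machine 1] = (2+3+10+11+13)/5 = 39/5.
E[X | machine 2] = (3+11+12+13)/4 = 39/4.
E[X | machine 3] = (1+3+8+9)/4 = 21/4.
E[X | machine 4] = (2+9+10+12+14)/5 = 47/5.
By the law of total expectation,
E[X] = (1/4)·(39/5) + (1/4)·(39/4) + (1/4)·(21/4) + (1/4)·(47/5) = 161/20.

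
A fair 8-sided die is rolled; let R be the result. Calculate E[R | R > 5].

7

Given R > 5, R is equally likely to be any of {6, 7, 8}.
E[R | R > 5] = (6 + 7 + 8) / 3 = 7.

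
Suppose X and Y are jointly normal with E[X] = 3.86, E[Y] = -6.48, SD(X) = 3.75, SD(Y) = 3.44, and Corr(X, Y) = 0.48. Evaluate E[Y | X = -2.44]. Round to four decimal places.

-9.2540

E[Y | X=x] = μ_Y + ρ(σ_Y/σ_X)(x − μ_X) for jointly normal variables.
E[Y | X=-2.44] = -6.48 + (0.48)·(3.44/3.75)·(-2.44 − (3.86)) = -6.48 + (0.44032)·(-6.3) = -9.2540.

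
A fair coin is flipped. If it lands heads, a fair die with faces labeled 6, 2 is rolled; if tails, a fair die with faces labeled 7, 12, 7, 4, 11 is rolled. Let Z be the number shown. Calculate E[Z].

E[Z | heads] = (6+2)/2 = 4.
E[Z | tails] = (7+12+7+4+11)/5 = 41/5.
E[Z] = (1/2)·(4) + (1/2)·(41/5) = 61/10.

61/10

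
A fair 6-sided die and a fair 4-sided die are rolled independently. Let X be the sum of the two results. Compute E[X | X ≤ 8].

P(X ≤ 8) = 7/8.
Σ over the event: 2·1/24 + 3·1/12 + 4·1/8 + 5·1/6 + 6·1/6 + 7·1/6 + 8·1/8 = 29/6.
E[X | X ≤ 8] = (29/6) / (7/8) = 116/21.

116/21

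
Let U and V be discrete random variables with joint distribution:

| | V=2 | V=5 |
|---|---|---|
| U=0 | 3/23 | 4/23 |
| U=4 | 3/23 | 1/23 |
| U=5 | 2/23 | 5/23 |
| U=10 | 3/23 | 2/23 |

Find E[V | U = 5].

P(U = 5) = 7/23.
Summing V·P(U=x,V=y) over the conditioning event gives 29/23.
E[V | U = 5] = (29/23) / (7/23) = 29/7.

29/7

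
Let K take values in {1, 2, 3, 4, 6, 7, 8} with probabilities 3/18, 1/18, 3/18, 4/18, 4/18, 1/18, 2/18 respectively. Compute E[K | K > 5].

P(K > 5) = 7/18.
Σ over the event: 6·2/9 + 7·1/18 + 8·1/9 = 47/18.
E[K | K > 5] = (47/18) / (7/18) = 47/7.

47/7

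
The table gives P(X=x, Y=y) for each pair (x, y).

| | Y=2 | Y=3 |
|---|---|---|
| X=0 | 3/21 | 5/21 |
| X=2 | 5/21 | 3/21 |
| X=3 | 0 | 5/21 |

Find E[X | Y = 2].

P(Y = 2) = 8/21.
Σ X·P over the event = 0·(3/21) + 2·(5/21) = 10/21.
E[X | Y = 2] = (10/21) / (8/21) = 5/4.

5/4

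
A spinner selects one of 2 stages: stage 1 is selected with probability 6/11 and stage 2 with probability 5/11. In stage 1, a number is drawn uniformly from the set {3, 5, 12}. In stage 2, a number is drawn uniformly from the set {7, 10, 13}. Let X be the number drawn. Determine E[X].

90/11

E[X | stage 1] = (3+5+12)/3 = 20/3.
E[X | stage 2] = (7+10+13)/3 = 10.
By the law of total expectation,
E[X] = (6/11)·(20/3) + (5/11)·(10) = 90/11.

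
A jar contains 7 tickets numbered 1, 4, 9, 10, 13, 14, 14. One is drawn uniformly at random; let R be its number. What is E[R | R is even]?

21/2

P(R is even) = 4/7.
Σ over the event: 4·1/7 + 10·1/7 + 14·2/7 = 6.
E[R | R is even] = (6) / (4/7) = 21/2.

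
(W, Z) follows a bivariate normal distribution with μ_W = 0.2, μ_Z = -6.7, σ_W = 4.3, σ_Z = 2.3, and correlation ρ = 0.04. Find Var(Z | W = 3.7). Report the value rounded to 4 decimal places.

5.2815

For a bivariate normal, Var(Z | W=x) = σ_Z²(1 − ρ²).
Var(Z | W=3.7) = (2.3)²·(1 − (0.04)²) = 5.29·0.9984 = 5.2815.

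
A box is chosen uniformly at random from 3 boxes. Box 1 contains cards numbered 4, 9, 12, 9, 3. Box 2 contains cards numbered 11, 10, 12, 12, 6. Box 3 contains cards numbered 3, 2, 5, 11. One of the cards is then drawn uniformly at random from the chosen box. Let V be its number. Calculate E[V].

E[V | box 1] = (4+9+12+9+3)/5 = 37/5.
E[V | box 2] = (11+10+12+12+6)/5 = 51/5.
E[V | box 3] = (3+2+5+11)/4 = 21/4.
E[V] = (1/3)·(37/5) + (1/3)·(51/5) + (1/3)·(21/4) = 457/60.

457/60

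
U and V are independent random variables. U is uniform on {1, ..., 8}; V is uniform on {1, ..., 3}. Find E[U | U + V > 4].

49/9

P(U + V > 4) = 3/4.
Summing U·P(x,y) over outcomes with U + V > 4 gives 49/12.
E[U | U + V > 4] = (49/12) / (3/4) = 49/9.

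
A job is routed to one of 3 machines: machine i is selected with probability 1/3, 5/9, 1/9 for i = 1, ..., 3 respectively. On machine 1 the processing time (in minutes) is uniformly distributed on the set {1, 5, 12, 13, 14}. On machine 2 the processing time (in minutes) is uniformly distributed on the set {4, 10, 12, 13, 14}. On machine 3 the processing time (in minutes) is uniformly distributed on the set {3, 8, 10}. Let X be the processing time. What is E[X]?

E[X | machine 1] = (1+5+12+13+14)/5 = 9.
E[X | machine 2] = (4+10+12+13+14)/5 = 53/5.
E[X | machine 3] = (3+8+10)/3 = 7.
E[X] = (1/3)·(9) + (5/9)·(53/5) + (1/9)·(7) = 29/3.

29/3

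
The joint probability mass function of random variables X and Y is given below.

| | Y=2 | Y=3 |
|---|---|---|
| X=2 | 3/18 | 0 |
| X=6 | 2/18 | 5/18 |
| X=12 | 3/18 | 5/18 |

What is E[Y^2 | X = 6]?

53/7

P(X = 6) = 7/18.
Σ Y^2·P over the event = 4·(2/18) + 9·(5/18) = 53/18.
E[Y^2 | X = 6] = (53/18) / (7/18) = 53/7.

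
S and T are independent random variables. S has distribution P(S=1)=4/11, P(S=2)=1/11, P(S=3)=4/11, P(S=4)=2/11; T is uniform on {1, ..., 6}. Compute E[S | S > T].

10/3

P(S > T) = 5/22.
Summing S·P(x,y) over outcomes with S > T gives 25/33.
E[S | S > T] = (25/33) / (5/22) = 10/3.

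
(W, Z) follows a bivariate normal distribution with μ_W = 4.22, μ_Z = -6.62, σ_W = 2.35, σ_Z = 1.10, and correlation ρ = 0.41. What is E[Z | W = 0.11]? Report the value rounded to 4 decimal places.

-7.4088

E[Z | W=x] = μ_Z + ρ(σ_Z/σ_W)(x − μ_W) for jointly normal variables.
E[Z | W=0.11] = -6.62 + (0.41)·(1.10/2.35)·(0.11 − (4.22)) = -6.62 + (0.19191)·(-4.11) = -7.4088.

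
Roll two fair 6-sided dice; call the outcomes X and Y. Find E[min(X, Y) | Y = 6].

P(Y = 6) = 1/6.
Summing min(X,Y)·P(x,y) over outcomes with Y = 6 gives 7/12.
E[min(X, Y) | Y = 6] = (7/12) / (1/6) = 7/2.

7/2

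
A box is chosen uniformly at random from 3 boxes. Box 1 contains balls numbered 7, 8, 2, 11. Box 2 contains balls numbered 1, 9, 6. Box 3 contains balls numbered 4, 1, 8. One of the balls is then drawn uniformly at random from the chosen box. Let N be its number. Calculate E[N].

50/9

E[N | box 1] = (7+8+2+11)/4 = 7.
E[N | box 2] = (1+9+6)/3 = 16/3.
E[N | box 3] = (4+1+8)/3 = 13/3.
By the law of total expectation,
E[N] = (1/3)·(7) + (1/3)·(16/3) + (1/3)·(13/3) = 50/9.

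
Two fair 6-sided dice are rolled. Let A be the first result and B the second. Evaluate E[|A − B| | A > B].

7/3

P(A > B) = 5/12.
Summing |A−B|·P(x,y) over outcomes with A > B gives 35/36.
E[|A − B| | A > B] = (35/36) / (5/12) = 7/3.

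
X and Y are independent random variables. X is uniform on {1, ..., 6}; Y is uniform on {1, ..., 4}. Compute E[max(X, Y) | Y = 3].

Outcomes with Y = 3: (1,3), (2,3), (3,3), (4,3), (5,3), (6,3), each with probability 1/24.
E[max(X, Y) | Y = 3] = (3 + 3 + 3 + 4 + 5 + 6) / 6 = 4.

4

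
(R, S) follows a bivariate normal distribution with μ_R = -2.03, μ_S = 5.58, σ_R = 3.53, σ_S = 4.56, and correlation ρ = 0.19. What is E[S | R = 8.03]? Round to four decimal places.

For a bivariate normal, E[S | R=x] = μ_S + ρ·(σ_S/σ_R)·(x − μ_R).
E[S | R=8.03] = 5.58 + (0.19)·(4.56/3.53)·(8.03 − (-2.03)) = 5.58 + (0.24544)·(10.06) = 8.0491.

8.0491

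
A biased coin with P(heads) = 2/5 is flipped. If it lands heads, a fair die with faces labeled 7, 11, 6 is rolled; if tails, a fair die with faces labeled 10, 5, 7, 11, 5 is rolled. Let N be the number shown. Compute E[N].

194/25

E[N | heads] = (7+11+6)/3 = 8.
E[N | tails] = (10+5+7+11+5)/5 = 38/5.
E[N] = (2/5)·(8) + (3/5)·(38/5) = 194/25.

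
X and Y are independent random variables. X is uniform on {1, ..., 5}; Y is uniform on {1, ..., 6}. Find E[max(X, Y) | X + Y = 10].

11/2

Outcomes with X + Y = 10: (4,6), (5,5), each with probability 1/30.
E[max(X, Y) | X + Y = 10] = (6 + 5) / 2 = 11/2.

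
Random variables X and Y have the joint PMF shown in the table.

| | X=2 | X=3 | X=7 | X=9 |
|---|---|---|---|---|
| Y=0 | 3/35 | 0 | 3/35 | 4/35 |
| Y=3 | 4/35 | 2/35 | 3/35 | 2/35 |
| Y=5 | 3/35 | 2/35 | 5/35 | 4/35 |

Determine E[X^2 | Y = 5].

599/14

P(Y = 5) = 2/5.
Summing X^2·P(X=x,Y=y) over the conditioning event gives 599/35.
E[X^2 | Y = 5] = (599/35) / (2/5) = 599/14.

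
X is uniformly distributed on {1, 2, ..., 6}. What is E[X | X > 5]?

6

Given X > 5, X is equally likely to be any of {6}.
E[X | X > 5] = (6) / 1 = 6.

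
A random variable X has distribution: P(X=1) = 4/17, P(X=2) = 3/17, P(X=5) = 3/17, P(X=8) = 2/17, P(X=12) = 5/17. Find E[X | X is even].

41/5

P(X is even) = 10/17.
Σ over the event: 2·3/17 + 8·2/17 + 12·5/17 = 82/17.
E[X | X is even] = (82/17) / (10/17) = 41/5.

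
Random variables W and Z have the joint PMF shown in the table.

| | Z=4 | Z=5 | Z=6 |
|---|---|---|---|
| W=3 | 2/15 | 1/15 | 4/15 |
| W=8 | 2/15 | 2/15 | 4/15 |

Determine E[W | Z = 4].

11/2

P(Z = 4) = 4/15.
Summing W·P(W=x,Z=y) over the conditioning event gives 22/15.
E[W | Z = 4] = (22/15) / (4/15) = 11/2.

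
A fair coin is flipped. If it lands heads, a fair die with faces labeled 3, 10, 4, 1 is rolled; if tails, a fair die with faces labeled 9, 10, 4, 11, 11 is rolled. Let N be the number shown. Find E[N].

E[N | heads] = (3+10+4+1)/4 = 9/2.
E[N | tails] = (9+10+4+11+11)/5 = 9.
E[N] = (1/2)·(9/2) + (1/2)·(9) = 27/4.

27/4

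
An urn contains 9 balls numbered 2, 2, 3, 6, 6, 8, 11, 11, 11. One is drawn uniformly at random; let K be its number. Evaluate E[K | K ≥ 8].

41/4

P(K ≥ 8) = 4/9.
Σ over the event: 8·1/9 + 11·1/3 = 41/9.
E[K | K ≥ 8] = (41/9) / (4/9) = 41/4.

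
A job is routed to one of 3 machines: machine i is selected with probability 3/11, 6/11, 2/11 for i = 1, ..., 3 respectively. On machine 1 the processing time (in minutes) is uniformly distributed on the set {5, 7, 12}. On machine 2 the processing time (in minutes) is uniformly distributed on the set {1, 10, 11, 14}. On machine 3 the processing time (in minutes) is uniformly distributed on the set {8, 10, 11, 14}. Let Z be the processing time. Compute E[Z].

E[Z | machine 1] = (5+7+12)/3 = 8.
E[Z | machine 2] = (1+10+11+14)/4 = 9.
E[Z | machine 3] = (8+10+11+14)/4 = 43/4.
By the law of total expectation,
E[Z] = (3/11)·(8) + (6/11)·(9) + (2/11)·(43/4) = 199/22.

199/22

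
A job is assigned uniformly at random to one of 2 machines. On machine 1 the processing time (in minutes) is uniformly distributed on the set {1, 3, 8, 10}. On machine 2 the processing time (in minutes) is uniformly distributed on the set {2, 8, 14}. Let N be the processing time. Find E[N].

E[N | machine 1] = (1+3+8+10)/4 = 11/2.
E[N | machine 2] = (2+8+14)/3 = 8.
By the law of total expectation,
E[N] = (1/2)·(11/2) + (1/2)·(8) = 27/4.

27/4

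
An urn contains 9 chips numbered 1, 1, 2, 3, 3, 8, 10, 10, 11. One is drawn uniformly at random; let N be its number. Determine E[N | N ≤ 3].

2

P(N ≤ 3) = 5/9.
Σ over the event: 1·2/9 + 2·1/9 + 3·2/9 = 10/9.
E[N | N ≤ 3] = (10/9) / (5/9) = 2.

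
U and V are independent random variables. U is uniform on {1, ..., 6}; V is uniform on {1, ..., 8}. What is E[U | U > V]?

P(U > V) = 5/16.
Summing U·P(x,y) over outcomes with U > V gives 35/24.
E[U | U > V] = (35/24) / (5/16) = 14/3.

14/3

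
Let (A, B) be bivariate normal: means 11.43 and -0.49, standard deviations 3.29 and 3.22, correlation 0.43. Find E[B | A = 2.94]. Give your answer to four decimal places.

For a bivariate normal, E[B | A=x] = μ_B + ρ·(σ_B/σ_A)·(x − μ_A).
E[B | A=2.94] = -0.49 + (0.43)·(3.22/3.29)·(2.94 − (11.43)) = -0.49 + (0.42085)·(-8.49) = -4.0630.

-4.0630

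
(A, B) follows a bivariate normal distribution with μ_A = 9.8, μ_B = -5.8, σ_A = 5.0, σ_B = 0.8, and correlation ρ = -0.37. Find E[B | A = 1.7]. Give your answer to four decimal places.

-5.3205

For a bivariate normal, E[B | A=x] = μ_B + ρ·(σ_B/σ_A)·(x − μ_A).
E[B | A=1.7] = -5.8 + (-0.37)·(0.8/5.0)·(1.7 − (9.8)) = -5.8 + (-0.0592)·(-8.1) = -5.3205.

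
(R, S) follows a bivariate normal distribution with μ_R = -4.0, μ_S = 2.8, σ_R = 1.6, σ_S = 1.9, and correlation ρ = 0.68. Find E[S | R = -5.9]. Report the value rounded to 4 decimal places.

1.2658

The regression of S on R has slope ρ·σ_S/σ_R and passes through (μ_R, μ_S).
E[S | R=-5.9] = 2.8 + (0.68)·(1.9/1.6)·(-5.9 − (-4.0)) = 2.8 + (0.8075)·(-1.9) = 1.2658.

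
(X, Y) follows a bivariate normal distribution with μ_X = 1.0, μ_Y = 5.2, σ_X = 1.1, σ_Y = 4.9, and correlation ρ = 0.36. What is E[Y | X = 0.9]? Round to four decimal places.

For a bivariate normal, E[Y | X=x] = μ_Y + ρ·(σ_Y/σ_X)·(x − μ_X).
E[Y | X=0.9] = 5.2 + (0.36)·(4.9/1.1)·(0.9 − (1.0)) = 5.2 + (1.6036)·(-0.1) = 5.0396.

5.0396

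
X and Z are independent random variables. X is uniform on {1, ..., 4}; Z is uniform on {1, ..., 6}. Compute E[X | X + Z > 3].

8/3

P(X + Z > 3) = 7/8.
Summing X·P(x,y) over outcomes with X + Z > 3 gives 7/3.
E[X | X + Z > 3] = (7/3) / (7/8) = 8/3.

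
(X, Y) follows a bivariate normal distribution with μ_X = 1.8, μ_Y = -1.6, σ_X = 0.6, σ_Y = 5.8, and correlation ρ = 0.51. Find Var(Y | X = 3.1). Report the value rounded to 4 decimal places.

For a bivariate normal, Var(Y | X=x) = σ_Y²(1 − ρ²).
Var(Y | X=3.1) = (5.8)²·(1 − (0.51)²) = 33.64·0.7399 = 24.8902.

24.8902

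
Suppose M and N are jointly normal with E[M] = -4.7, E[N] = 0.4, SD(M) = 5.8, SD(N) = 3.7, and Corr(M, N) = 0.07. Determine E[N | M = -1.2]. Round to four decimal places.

0.5563

E[N | M=x] = μ_N + ρ(σ_N/σ_M)(x − μ_M) for jointly normal variables.
E[N | M=-1.2] = 0.4 + (0.07)·(3.7/5.8)·(-1.2 − (-4.7)) = 0.4 + (0.044655)·(3.5) = 0.5563.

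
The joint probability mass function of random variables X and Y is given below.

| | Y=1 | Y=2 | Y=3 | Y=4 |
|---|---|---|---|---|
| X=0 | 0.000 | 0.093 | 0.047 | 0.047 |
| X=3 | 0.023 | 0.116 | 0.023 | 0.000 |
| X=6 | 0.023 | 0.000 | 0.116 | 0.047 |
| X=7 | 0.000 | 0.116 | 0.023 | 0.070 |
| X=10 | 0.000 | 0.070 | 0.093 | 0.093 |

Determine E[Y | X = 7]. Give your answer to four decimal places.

P(X = 7) = 0.209.
Σ Y·P over the event = 2·(0.116) + 3·(0.023) + 4·(0.070) = 0.581.
E[Y | X = 7] = (0.581) / (0.209) = 2.7799.

2.7799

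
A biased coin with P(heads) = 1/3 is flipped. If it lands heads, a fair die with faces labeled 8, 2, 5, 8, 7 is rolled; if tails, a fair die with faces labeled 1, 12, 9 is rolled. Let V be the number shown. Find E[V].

E[V | heads] = (8+2+5+8+7)/5 = 6.
E[V | tails] = (1+12+9)/3 = 22/3.
By the law of total expectation,
E[V] = (1/3)·(6) + (2/3)·(22/3) = 62/9.

62/9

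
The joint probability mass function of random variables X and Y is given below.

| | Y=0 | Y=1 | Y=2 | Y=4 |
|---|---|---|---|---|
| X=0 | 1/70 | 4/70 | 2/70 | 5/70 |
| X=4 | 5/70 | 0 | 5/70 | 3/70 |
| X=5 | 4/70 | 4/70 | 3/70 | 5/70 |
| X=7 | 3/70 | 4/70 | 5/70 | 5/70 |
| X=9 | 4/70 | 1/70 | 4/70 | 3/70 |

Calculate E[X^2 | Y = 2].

724/19

P(Y = 2) = 19/70.
Σ X^2·P over the event = 0·(2/70) + 16·(5/70) + 25·(3/70) + 49·(5/70) + 81·(4/70) = 362/35.
E[X^2 | Y = 2] = (362/35) / (19/70) = 724/19.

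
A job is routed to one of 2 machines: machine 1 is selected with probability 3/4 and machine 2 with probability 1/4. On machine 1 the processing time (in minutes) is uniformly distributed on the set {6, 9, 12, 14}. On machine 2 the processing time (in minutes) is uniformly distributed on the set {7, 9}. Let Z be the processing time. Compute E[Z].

155/16

E[Z | machine 1] = (6+9+12+14)/4 = 41/4.
E[Z | machine 2] = (7+9)/2 = 8.
E[Z] = (3/4)·(41/4) + (1/4)·(8) = 155/16.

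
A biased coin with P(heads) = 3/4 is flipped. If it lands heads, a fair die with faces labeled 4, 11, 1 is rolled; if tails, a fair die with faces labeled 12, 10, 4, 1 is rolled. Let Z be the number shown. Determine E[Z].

91/16

E[Z | heads] = (4+11+1)/3 = 16/3.
E[Z | tails] = (12+10+4+1)/4 = 27/4.
E[Z] = (3/4)·(16/3) + (1/4)·(27/4) = 91/16.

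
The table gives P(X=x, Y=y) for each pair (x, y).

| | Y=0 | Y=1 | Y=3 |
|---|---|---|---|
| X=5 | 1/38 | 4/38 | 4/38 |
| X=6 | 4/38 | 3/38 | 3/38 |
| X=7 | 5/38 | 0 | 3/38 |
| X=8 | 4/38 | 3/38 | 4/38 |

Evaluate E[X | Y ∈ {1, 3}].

P(Y ∈ {1, 3}) = 12/19.
Summing X·P(X=x,Y=y) over the conditioning event gives 153/38.
E[X | Y ∈ {1, 3}] = (153/38) / (12/19) = 51/8.

51/8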